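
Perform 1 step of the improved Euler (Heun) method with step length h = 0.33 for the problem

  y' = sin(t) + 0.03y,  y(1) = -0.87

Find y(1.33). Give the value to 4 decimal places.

-0.5782

Heun: k1 = f(t_n, y_n); k2 = f(t_n + h, y_n + h·k1); y_{n+1} = y_n + (h/2)·(k1 + k2).
t=1.000000, y=-0.870000:
  k1 = f(1.000000, -0.870000) = 0.815371
  k2 = f(1.330000, -0.600928) = 0.953121
  y ← -0.870000 + (0.33/2)·(0.815371 + 0.953121) = -0.578199
y(1.33) ≈ -0.5782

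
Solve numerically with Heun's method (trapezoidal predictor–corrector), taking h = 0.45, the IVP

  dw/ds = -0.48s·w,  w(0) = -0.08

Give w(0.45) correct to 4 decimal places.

Heun: k1 = f(s_n, w_n); k2 = f(s_n + h, w_n + h·k1); w_{n+1} = w_n + (h/2)·(k1 + k2).
s=0.000000, w=-0.080000:
  k1 = f(0.000000, -0.080000) = 0.000000
  k2 = f(0.450000, -0.080000) = 0.017280
  w ← -0.080000 + (0.45/2)·(0.000000 + 0.017280) = -0.076112
w(0.45) ≈ -0.0761

-0.0761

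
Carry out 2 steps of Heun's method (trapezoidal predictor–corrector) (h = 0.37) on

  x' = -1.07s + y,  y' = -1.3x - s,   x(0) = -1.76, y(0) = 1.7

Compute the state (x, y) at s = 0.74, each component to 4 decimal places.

-0.3385, 2.4536

Heun on (x,y): k1 = f(s_n, state_n); k2 = f(s_n + h, state_n + h·k1); state_{n+1} = state_n + (h/2)·(k1 + k2).
0.000000: (-1.760000, 1.700000)
  k1 = (1.700000, 2.288000)
  predictor → (-1.131000, 2.546560)
  k2 = (2.150660, 1.100300)
  → (-1.047628, 2.326836)
0.370000: (-1.047628, 2.326836)
  k1 = (1.930935, 0.991916)
  predictor → (-0.333182, 2.693845)
  k2 = (1.902045, -0.306864)
  → (-0.338527, 2.453570)
(x(0.74), y(0.74)) ≈ (-0.3385, 2.4536)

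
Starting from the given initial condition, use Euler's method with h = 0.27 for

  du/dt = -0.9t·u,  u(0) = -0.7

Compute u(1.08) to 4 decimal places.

-0.4564

Euler: u_{n+1} = u_n + h·f(t_n, u_n).
t=0.000000, u=-0.700000: f=0.000000 → u ← -0.700000 + 0.27·0.000000 = -0.700000
t=0.270000, u=-0.700000: f=0.170100 → u ← -0.700000 + 0.27·0.170100 = -0.654073
t=0.540000, u=-0.654073: f=0.317879 → u ← -0.654073 + 0.27·0.317879 = -0.568246
t=0.810000, u=-0.568246: f=0.414251 → u ← -0.568246 + 0.27·0.414251 = -0.456398
u(1.08) ≈ -0.4564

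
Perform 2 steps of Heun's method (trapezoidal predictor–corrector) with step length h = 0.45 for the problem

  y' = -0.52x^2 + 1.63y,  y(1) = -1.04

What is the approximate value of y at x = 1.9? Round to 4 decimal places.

Heun: k1 = f(x_n, y_n); k2 = f(x_n + h, y_n + h·k1); y_{n+1} = y_n + (h/2)·(k1 + k2).
x=1.000000, y=-1.040000:
  k1 = f(1.000000, -1.040000) = -2.215200
  k2 = f(1.450000, -2.036840) = -4.413349
  y ← -1.040000 + (0.45/2)·(-2.215200 + (-4.413349)) = -2.531424
x=1.450000, y=-2.531424:
  k1 = f(1.450000, -2.531424) = -5.219520
  k2 = f(1.900000, -4.880208) = -9.831939
  y ← -2.531424 + (0.45/2)·(-5.219520 + (-9.831939)) = -5.918002
y(1.9) ≈ -5.9180

-5.9180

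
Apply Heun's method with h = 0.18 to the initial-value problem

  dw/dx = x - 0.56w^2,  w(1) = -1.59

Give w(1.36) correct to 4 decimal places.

-1.7216

Heun: k1 = f(x_n, w_n); k2 = f(x_n + h, w_n + h·k1); w_{n+1} = w_n + (h/2)·(k1 + k2).
x=1.000000, w=-1.590000:
  k1 = f(1.000000, -1.590000) = -0.415736
  k2 = f(1.180000, -1.664832) = -0.372134
  w ← -1.590000 + (0.18/2)·(-0.415736 + (-0.372134)) = -1.660908
x=1.180000, w=-1.660908:
  k1 = f(1.180000, -1.660908) = -0.364825
  k2 = f(1.360000, -1.726577) = -0.309398
  w ← -1.660908 + (0.18/2)·(-0.364825 + (-0.309398)) = -1.721588
w(1.36) ≈ -1.7216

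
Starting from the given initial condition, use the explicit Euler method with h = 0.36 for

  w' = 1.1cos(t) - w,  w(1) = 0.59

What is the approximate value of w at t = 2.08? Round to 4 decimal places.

0.2365

Euler: w_{n+1} = w_n + h·f(t_n, w_n).
t=1.000000, w=0.590000: f=0.004333 → w ← 0.590000 + 0.36·0.004333 = 0.591560
t=1.360000, w=0.591560: f=-0.361397 → w ← 0.591560 + 0.36·(-0.361397) = 0.461457
t=1.720000, w=0.461457: f=-0.624972 → w ← 0.461457 + 0.36·(-0.624972) = 0.236467
w(2.08) ≈ 0.2365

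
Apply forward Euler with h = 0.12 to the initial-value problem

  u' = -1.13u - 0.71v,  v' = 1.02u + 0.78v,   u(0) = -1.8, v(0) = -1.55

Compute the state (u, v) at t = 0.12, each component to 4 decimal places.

Euler on (u,v): u_{n+1} = u_n + h·u', v_{n+1} = v_n + h·v'.
0.000000: (-1.800000, -1.550000); f=(3.134500, -3.045000) → (-1.423860, -1.915400)
(u(0.12), v(0.12)) ≈ (-1.4239, -1.9154)

-1.4239, -1.9154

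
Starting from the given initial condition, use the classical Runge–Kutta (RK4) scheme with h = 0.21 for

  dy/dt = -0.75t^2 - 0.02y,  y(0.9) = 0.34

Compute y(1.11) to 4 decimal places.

0.1792

RK4: k1 = f(t_n, y_n); k2 = f(t_n + h/2, y_n + (h/2)·k1); k3 = f(t_n + h/2, y_n + (h/2)·k2); k4 = f(t_n + h, y_n + h·k3); y_{n+1} = y_n + (h/6)·(k1 + 2k2 + 2k3 + k4).
t=0.900000, y=0.340000:
  k1 = f(0.900000, 0.340000) = -0.614300
  k2 = f(1.005000, 0.275499) = -0.763029
  k3 = f(1.005000, 0.259882) = -0.762716
  k4 = f(1.110000, 0.179830) = -0.927672
  y ← 0.340000 + (0.21/6)·(k1 + 2k2 + 2k3 + k4) = 0.179229
y(1.11) ≈ 0.1792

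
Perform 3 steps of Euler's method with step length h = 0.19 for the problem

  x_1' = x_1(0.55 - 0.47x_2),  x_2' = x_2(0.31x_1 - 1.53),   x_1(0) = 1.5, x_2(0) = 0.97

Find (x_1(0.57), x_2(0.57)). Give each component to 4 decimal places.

Euler on (x_1,x_2): x_1_{n+1} = x_1_n + h·x_1', x_2_{n+1} = x_2_n + h·x_2'.
0.000000: (1.500000, 0.970000); f=(0.141150, -1.033050) → (1.526819, 0.773721)
0.190000: (1.526819, 0.773721); f=(0.284525, -0.817580) → (1.580878, 0.618380)
0.380000: (1.580878, 0.618380); f=(0.410019, -0.643071) → (1.658782, 0.496197)
(x_1(0.57), x_2(0.57)) ≈ (1.6588, 0.4962)

1.6588, 0.4962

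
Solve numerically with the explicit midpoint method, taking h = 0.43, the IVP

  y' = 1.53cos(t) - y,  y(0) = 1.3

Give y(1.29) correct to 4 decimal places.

Midpoint: k1 = f(t_n, y_n); k2 = f(t_n + h/2, y_n + (h/2)·k1); y_{n+1} = y_n + h·k2.
t=0.000000, y=1.300000:
  k1 = f(0.000000, 1.300000) = 0.230000
  k2 = f(0.215000, 1.349450) = 0.145324
  y ← 1.300000 + 0.43·0.145324 = 1.362489
t=0.430000, y=1.362489:
  k1 = f(0.430000, 1.362489) = 0.028228
  k2 = f(0.645000, 1.368558) = -0.145936
  y ← 1.362489 + 0.43·(-0.145936) = 1.299737
t=0.860000, y=1.299737:
  k1 = f(0.860000, 1.299737) = -0.301508
  k2 = f(1.075000, 1.234913) = -0.507042
  y ← 1.299737 + 0.43·(-0.507042) = 1.081709
y(1.29) ≈ 1.0817

1.0817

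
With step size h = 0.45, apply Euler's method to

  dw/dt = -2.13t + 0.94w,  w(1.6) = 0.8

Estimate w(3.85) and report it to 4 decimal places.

-19.4171

Euler: w_{n+1} = w_n + h·f(t_n, w_n).
t=1.600000, w=0.800000: f=-2.656000 → w ← 0.800000 + 0.45·(-2.656000) = -0.395200
t=2.050000, w=-0.395200: f=-4.737988 → w ← -0.395200 + 0.45·(-4.737988) = -2.527295
t=2.500000, w=-2.527295: f=-7.700657 → w ← -2.527295 + 0.45·(-7.700657) = -5.992590
t=2.950000, w=-5.992590: f=-11.916535 → w ← -5.992590 + 0.45·(-11.916535) = -11.355031
t=3.400000, w=-11.355031: f=-17.915729 → w ← -11.355031 + 0.45·(-17.915729) = -19.417109
w(3.85) ≈ -19.4171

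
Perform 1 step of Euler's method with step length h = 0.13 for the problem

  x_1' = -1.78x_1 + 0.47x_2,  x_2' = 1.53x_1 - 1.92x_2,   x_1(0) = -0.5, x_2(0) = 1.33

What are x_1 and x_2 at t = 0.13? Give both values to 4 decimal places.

-0.3030, 0.8986

Euler on (x_1,x_2): x_1_{n+1} = x_1_n + h·x_1', x_2_{n+1} = x_2_n + h·x_2'.
0.000000: (-0.500000, 1.330000); f=(1.515100, -3.318600) → (-0.303037, 0.898582)
(x_1(0.13), x_2(0.13)) ≈ (-0.3030, 0.8986)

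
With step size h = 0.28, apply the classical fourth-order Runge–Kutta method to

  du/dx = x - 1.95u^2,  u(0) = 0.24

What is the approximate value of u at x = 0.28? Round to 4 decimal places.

0.2483

RK4: k1 = f(x_n, u_n); k2 = f(x_n + h/2, u_n + (h/2)·k1); k3 = f(x_n + h/2, u_n + (h/2)·k2); k4 = f(x_n + h, u_n + h·k3); u_{n+1} = u_n + (h/6)·(k1 + 2k2 + 2k3 + k4).
x=0.000000, u=0.240000:
  k1 = f(0.000000, 0.240000) = -0.112320
  k2 = f(0.140000, 0.224275) = 0.041916
  k3 = f(0.140000, 0.245868) = 0.022120
  k4 = f(0.280000, 0.246194) = 0.161808
  u ← 0.240000 + (0.28/6)·(k1 + 2k2 + 2k3 + k4) = 0.248286
u(0.28) ≈ 0.2483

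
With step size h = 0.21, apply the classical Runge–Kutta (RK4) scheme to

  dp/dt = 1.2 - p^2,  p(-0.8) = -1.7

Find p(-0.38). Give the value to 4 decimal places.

RK4: k1 = f(t_n, p_n); k2 = f(t_n + h/2, p_n + (h/2)·k1); k3 = f(t_n + h/2, p_n + (h/2)·k2); k4 = f(t_n + h, p_n + h·k3); p_{n+1} = p_n + (h/6)·(k1 + 2k2 + 2k3 + k4).
t=-0.800000, p=-1.700000:
  k1 = f(-0.800000, -1.700000) = -1.690000
  k2 = f(-0.695000, -1.877450) = -2.324819
  k3 = f(-0.695000, -1.944106) = -2.579548
  k4 = f(-0.590000, -2.241705) = -3.825242
  p ← -1.700000 + (0.21/6)·(k1 + 2k2 + 2k3 + k4) = -2.236339
t=-0.590000, p=-2.236339:
  k1 = f(-0.590000, -2.236339) = -3.801213
  k2 = f(-0.485000, -2.635466) = -5.745683
  k3 = f(-0.485000, -2.839636) = -6.863532
  k4 = f(-0.380000, -3.677681) = -12.325336
  p ← -2.236339 + (0.21/6)·(k1 + 2k2 + 2k3 + k4) = -3.683413
p(-0.38) ≈ -3.6834

-3.6834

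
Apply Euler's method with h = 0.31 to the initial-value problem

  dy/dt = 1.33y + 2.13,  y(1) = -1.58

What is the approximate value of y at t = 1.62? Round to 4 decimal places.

Euler: y_{n+1} = y_n + h·f(t_n, y_n).
t=1.000000, y=-1.580000: f=0.028600 → y ← -1.580000 + 0.31·0.028600 = -1.571134
t=1.310000, y=-1.571134: f=0.040392 → y ← -1.571134 + 0.31·0.040392 = -1.558613
y(1.62) ≈ -1.5586

-1.5586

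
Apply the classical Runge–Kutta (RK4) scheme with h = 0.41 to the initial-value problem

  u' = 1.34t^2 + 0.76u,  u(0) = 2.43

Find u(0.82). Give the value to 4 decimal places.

RK4: k1 = f(t_n, u_n); k2 = f(t_n + h/2, u_n + (h/2)·k1); k3 = f(t_n + h/2, u_n + (h/2)·k2); k4 = f(t_n + h, u_n + h·k3); u_{n+1} = u_n + (h/6)·(k1 + 2k2 + 2k3 + k4).
t=0.000000, u=2.430000:
  k1 = f(0.000000, 2.430000) = 1.846800
  k2 = f(0.205000, 2.808594) = 2.190845
  k3 = f(0.205000, 2.879123) = 2.244447
  k4 = f(0.410000, 3.350223) = 2.771424
  u ← 2.430000 + (0.41/6)·(k1 + 2k2 + 2k3 + k4) = 3.351735
t=0.410000, u=3.351735:
  k1 = f(0.410000, 3.351735) = 2.772573
  k2 = f(0.615000, 3.920113) = 3.486107
  k3 = f(0.615000, 4.066387) = 3.597276
  k4 = f(0.820000, 4.826618) = 4.569246
  u ← 3.351735 + (0.41/6)·(k1 + 2k2 + 2k3 + k4) = 4.821488
u(0.82) ≈ 4.8215

4.8215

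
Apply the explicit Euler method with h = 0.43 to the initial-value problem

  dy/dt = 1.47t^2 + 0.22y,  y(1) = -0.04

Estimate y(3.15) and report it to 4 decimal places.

Euler: y_{n+1} = y_n + h·f(t_n, y_n).
t=1.000000, y=-0.040000: f=1.461200 → y ← -0.040000 + 0.43·1.461200 = 0.588316
t=1.430000, y=0.588316: f=3.135433 → y ← 0.588316 + 0.43·3.135433 = 1.936552
t=1.860000, y=1.936552: f=5.511653 → y ← 1.936552 + 0.43·5.511653 = 4.306563
t=2.290000, y=4.306563: f=8.656271 → y ← 4.306563 + 0.43·8.656271 = 8.028759
t=2.720000, y=8.028759: f=12.641975 → y ← 8.028759 + 0.43·12.641975 = 13.464809
y(3.15) ≈ 13.4648

13.4648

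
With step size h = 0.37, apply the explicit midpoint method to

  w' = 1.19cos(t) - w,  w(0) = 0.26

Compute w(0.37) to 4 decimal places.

Midpoint: k1 = f(t_n, w_n); k2 = f(t_n + h/2, w_n + (h/2)·k1); w_{n+1} = w_n + h·k2.
t=0.000000, w=0.260000:
  k1 = f(0.000000, 0.260000) = 0.930000
  k2 = f(0.185000, 0.432050) = 0.737644
  w ← 0.260000 + 0.37·0.737644 = 0.532928
w(0.37) ≈ 0.5329

0.5329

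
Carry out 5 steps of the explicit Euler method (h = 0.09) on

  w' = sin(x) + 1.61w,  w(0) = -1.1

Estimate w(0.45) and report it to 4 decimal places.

Euler: w_{n+1} = w_n + h·f(x_n, w_n).
x=0.000000, w=-1.100000: f=-1.771000 → w ← -1.100000 + 0.09·(-1.771000) = -1.259390
x=0.090000, w=-1.259390: f=-1.937739 → w ← -1.259390 + 0.09·(-1.937739) = -1.433787
x=0.180000, w=-1.433787: f=-2.129367 → w ← -1.433787 + 0.09·(-2.129367) = -1.625430
x=0.270000, w=-1.625430: f=-2.350210 → w ← -1.625430 + 0.09·(-2.350210) = -1.836948
x=0.360000, w=-1.836948: f=-2.605213 → w ← -1.836948 + 0.09·(-2.605213) = -2.071418
w(0.45) ≈ -2.0714

-2.0714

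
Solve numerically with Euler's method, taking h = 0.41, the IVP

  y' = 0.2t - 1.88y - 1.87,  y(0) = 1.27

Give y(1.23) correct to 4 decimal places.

-0.8925

Euler: y_{n+1} = y_n + h·f(t_n, y_n).
t=0.000000, y=1.270000: f=-4.257600 → y ← 1.270000 + 0.41·(-4.257600) = -0.475616
t=0.410000, y=-0.475616: f=-0.893842 → y ← -0.475616 + 0.41·(-0.893842) = -0.842091
t=0.820000, y=-0.842091: f=-0.122869 → y ← -0.842091 + 0.41·(-0.122869) = -0.892467
y(1.23) ≈ -0.8925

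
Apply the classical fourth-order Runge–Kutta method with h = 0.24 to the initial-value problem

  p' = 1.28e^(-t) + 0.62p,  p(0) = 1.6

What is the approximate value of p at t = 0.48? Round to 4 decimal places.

2.7297

RK4: k1 = f(t_n, p_n); k2 = f(t_n + h/2, p_n + (h/2)·k1); k3 = f(t_n + h/2, p_n + (h/2)·k2); k4 = f(t_n + h, p_n + h·k3); p_{n+1} = p_n + (h/6)·(k1 + 2k2 + 2k3 + k4).
t=0.000000, p=1.600000:
  k1 = f(0.000000, 1.600000) = 2.272000
  k2 = f(0.120000, 1.872640) = 2.296295
  k3 = f(0.120000, 1.875555) = 2.298103
  k4 = f(0.240000, 2.151545) = 2.340841
  p ← 1.600000 + (0.24/6)·(k1 + 2k2 + 2k3 + k4) = 2.152065
t=0.240000, p=2.152065:
  k1 = f(0.240000, 2.152065) = 2.341164
  k2 = f(0.360000, 2.433005) = 2.401489
  k3 = f(0.360000, 2.440244) = 2.405977
  k4 = f(0.480000, 2.729500) = 2.484333
  p ← 2.152065 + (0.24/6)·(k1 + 2k2 + 2k3 + k4) = 2.729683
p(0.48) ≈ 2.7297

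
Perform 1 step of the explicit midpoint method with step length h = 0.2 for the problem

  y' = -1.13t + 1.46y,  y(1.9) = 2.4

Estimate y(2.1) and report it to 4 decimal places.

Midpoint: k1 = f(t_n, y_n); k2 = f(t_n + h/2, y_n + (h/2)·k1); y_{n+1} = y_n + h·k2.
t=1.900000, y=2.400000:
  k1 = f(1.900000, 2.400000) = 1.357000
  k2 = f(2.000000, 2.535700) = 1.442122
  y ← 2.400000 + 0.2·1.442122 = 2.688424
y(2.1) ≈ 2.6884

2.6884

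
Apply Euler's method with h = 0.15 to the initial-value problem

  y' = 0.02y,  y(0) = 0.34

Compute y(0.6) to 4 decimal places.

Euler: y_{n+1} = y_n + h·f(x_n, y_n).
x=0.000000, y=0.340000: f=0.006800 → y ← 0.340000 + 0.15·0.006800 = 0.341020
x=0.150000, y=0.341020: f=0.006820 → y ← 0.341020 + 0.15·0.006820 = 0.342043
x=0.300000, y=0.342043: f=0.006841 → y ← 0.342043 + 0.15·0.006841 = 0.343069
x=0.450000, y=0.343069: f=0.006861 → y ← 0.343069 + 0.15·0.006861 = 0.344098
y(0.6) ≈ 0.3441

0.3441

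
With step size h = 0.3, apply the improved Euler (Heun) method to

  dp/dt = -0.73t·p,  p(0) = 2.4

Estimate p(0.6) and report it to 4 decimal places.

2.1024

Heun: k1 = f(t_n, p_n); k2 = f(t_n + h, p_n + h·k1); p_{n+1} = p_n + (h/2)·(k1 + k2).
t=0.000000, p=2.400000:
  k1 = f(0.000000, 2.400000) = 0.000000
  k2 = f(0.300000, 2.400000) = -0.525600
  p ← 2.400000 + (0.3/2)·(0.000000 + (-0.525600)) = 2.321160
t=0.300000, p=2.321160:
  k1 = f(0.300000, 2.321160) = -0.508334
  k2 = f(0.600000, 2.168660) = -0.949873
  p ← 2.321160 + (0.3/2)·(-0.508334 + (-0.949873)) = 2.102429
p(0.6) ≈ 2.1024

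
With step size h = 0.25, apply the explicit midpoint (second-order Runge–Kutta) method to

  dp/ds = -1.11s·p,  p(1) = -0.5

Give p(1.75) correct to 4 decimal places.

Midpoint: k1 = f(s_n, p_n); k2 = f(s_n + h/2, p_n + (h/2)·k1); p_{n+1} = p_n + h·k2.
s=1.000000, p=-0.500000:
  k1 = f(1.000000, -0.500000) = 0.555000
  k2 = f(1.125000, -0.430625) = 0.537743
  p ← -0.500000 + 0.25·0.537743 = -0.365564
s=1.250000, p=-0.365564:
  k1 = f(1.250000, -0.365564) = 0.507220
  k2 = f(1.375000, -0.302162) = 0.461174
  p ← -0.365564 + 0.25·0.461174 = -0.250271
s=1.500000, p=-0.250271:
  k1 = f(1.500000, -0.250271) = 0.416701
  k2 = f(1.625000, -0.198183) = 0.357473
  p ← -0.250271 + 0.25·0.357473 = -0.160902
p(1.75) ≈ -0.1609

-0.1609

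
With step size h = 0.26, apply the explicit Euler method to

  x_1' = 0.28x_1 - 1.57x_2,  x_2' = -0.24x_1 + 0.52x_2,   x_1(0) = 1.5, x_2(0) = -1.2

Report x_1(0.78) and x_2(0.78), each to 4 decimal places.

3.7814, -2.2024

Euler on (x_1,x_2): x_1_{n+1} = x_1_n + h·x_1', x_2_{n+1} = x_2_n + h·x_2'.
0.000000: (1.500000, -1.200000); f=(2.304000, -0.984000) → (2.099040, -1.455840)
0.260000: (2.099040, -1.455840); f=(2.873400, -1.260806) → (2.846124, -1.783650)
0.520000: (2.846124, -1.783650); f=(3.597245, -1.610568) → (3.781408, -2.202397)
(x_1(0.78), x_2(0.78)) ≈ (3.7814, -2.2024)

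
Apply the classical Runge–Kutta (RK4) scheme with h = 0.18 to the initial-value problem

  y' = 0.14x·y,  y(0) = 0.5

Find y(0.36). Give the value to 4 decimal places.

RK4: k1 = f(x_n, y_n); k2 = f(x_n + h/2, y_n + (h/2)·k1); k3 = f(x_n + h/2, y_n + (h/2)·k2); k4 = f(x_n + h, y_n + h·k3); y_{n+1} = y_n + (h/6)·(k1 + 2k2 + 2k3 + k4).
x=0.000000, y=0.500000:
  k1 = f(0.000000, 0.500000) = 0.000000
  k2 = f(0.090000, 0.500000) = 0.006300
  k3 = f(0.090000, 0.500567) = 0.006307
  k4 = f(0.180000, 0.501135) = 0.012629
  y ← 0.500000 + (0.18/6)·(k1 + 2k2 + 2k3 + k4) = 0.501135
x=0.180000, y=0.501135:
  k1 = f(0.180000, 0.501135) = 0.012629
  k2 = f(0.270000, 0.502272) = 0.018986
  k3 = f(0.270000, 0.502844) = 0.019008
  k4 = f(0.360000, 0.504557) = 0.025430
  y ← 0.501135 + (0.18/6)·(k1 + 2k2 + 2k3 + k4) = 0.504557
y(0.36) ≈ 0.5046

0.5046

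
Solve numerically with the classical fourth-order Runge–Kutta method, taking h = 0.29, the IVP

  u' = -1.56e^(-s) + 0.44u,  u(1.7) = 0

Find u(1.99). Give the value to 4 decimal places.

-0.0768

RK4: k1 = f(s_n, u_n); k2 = f(s_n + h/2, u_n + (h/2)·k1); k3 = f(s_n + h/2, u_n + (h/2)·k2); k4 = f(s_n + h, u_n + h·k3); u_{n+1} = u_n + (h/6)·(k1 + 2k2 + 2k3 + k4).
s=1.700000, u=0.000000:
  k1 = f(1.700000, 0.000000) = -0.284986
  k2 = f(1.845000, -0.041323) = -0.264702
  k3 = f(1.845000, -0.038382) = -0.263407
  k4 = f(1.990000, -0.076388) = -0.246856
  u ← 0.000000 + (0.29/6)·(k1 + 2k2 + 2k3 + k4) = -0.076756
u(1.99) ≈ -0.0768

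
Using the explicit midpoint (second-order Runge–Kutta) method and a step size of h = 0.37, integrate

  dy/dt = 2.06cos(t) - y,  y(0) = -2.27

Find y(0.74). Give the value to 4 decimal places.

Midpoint: k1 = f(t_n, y_n); k2 = f(t_n + h/2, y_n + (h/2)·k1); y_{n+1} = y_n + h·k2.
t=0.000000, y=-2.270000:
  k1 = f(0.000000, -2.270000) = 4.330000
  k2 = f(0.185000, -1.468950) = 3.493799
  y ← -2.270000 + 0.37·3.493799 = -0.977294
t=0.370000, y=-0.977294:
  k1 = f(0.370000, -0.977294) = 2.897889
  k2 = f(0.555000, -0.441185) = 2.191980
  y ← -0.977294 + 0.37·2.191980 = -0.166262
y(0.74) ≈ -0.1663

-0.1663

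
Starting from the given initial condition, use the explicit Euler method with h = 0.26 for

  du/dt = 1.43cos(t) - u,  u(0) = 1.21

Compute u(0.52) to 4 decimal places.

1.2970

Euler: u_{n+1} = u_n + h·f(t_n, u_n).
t=0.000000, u=1.210000: f=0.220000 → u ← 1.210000 + 0.26·0.220000 = 1.267200
t=0.260000, u=1.267200: f=0.114738 → u ← 1.267200 + 0.26·0.114738 = 1.297032
u(0.52) ≈ 1.2970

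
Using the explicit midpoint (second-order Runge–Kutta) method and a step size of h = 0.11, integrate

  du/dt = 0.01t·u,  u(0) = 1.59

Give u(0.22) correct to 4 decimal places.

1.5904

Midpoint: k1 = f(t_n, u_n); k2 = f(t_n + h/2, u_n + (h/2)·k1); u_{n+1} = u_n + h·k2.
t=0.000000, u=1.590000:
  k1 = f(0.000000, 1.590000) = 0.000000
  k2 = f(0.055000, 1.590000) = 0.000875
  u ← 1.590000 + 0.11·0.000875 = 1.590096
t=0.110000, u=1.590096:
  k1 = f(0.110000, 1.590096) = 0.001749
  k2 = f(0.165000, 1.590192) = 0.002624
  u ← 1.590096 + 0.11·0.002624 = 1.590385
u(0.22) ≈ 1.5904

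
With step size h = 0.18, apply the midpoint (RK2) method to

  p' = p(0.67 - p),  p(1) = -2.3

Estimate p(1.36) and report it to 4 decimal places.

Midpoint: k1 = f(x_n, p_n); k2 = f(x_n + h/2, p_n + (h/2)·k1); p_{n+1} = p_n + h·k2.
x=1.000000, p=-2.300000:
  k1 = f(1.000000, -2.300000) = -6.831000
  k2 = f(1.090000, -2.914790) = -10.448910
  p ← -2.300000 + 0.18·(-10.448910) = -4.180804
x=1.180000, p=-4.180804:
  k1 = f(1.180000, -4.180804) = -20.280259
  k2 = f(1.270000, -6.006027) = -40.096400
  p ← -4.180804 + 0.18·(-40.096400) = -11.398156
p(1.36) ≈ -11.3982

-11.3982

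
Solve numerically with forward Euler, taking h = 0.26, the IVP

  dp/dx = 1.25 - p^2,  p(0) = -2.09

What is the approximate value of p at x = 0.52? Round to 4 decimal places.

Euler: p_{n+1} = p_n + h·f(x_n, p_n).
x=0.000000, p=-2.090000: f=-3.118100 → p ← -2.090000 + 0.26·(-3.118100) = -2.900706
x=0.260000, p=-2.900706: f=-7.164095 → p ← -2.900706 + 0.26·(-7.164095) = -4.763371
p(0.52) ≈ -4.7634

-4.7634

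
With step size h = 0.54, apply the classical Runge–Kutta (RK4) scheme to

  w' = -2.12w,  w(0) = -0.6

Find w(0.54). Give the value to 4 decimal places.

RK4: k1 = f(t_n, w_n); k2 = f(t_n + h/2, w_n + (h/2)·k1); k3 = f(t_n + h/2, w_n + (h/2)·k2); k4 = f(t_n + h, w_n + h·k3); w_{n+1} = w_n + (h/6)·(k1 + 2k2 + 2k3 + k4).
t=0.000000, w=-0.600000:
  k1 = f(0.000000, -0.600000) = 1.272000
  k2 = f(0.270000, -0.256560) = 0.543907
  k3 = f(0.270000, -0.453145) = 0.960668
  k4 = f(0.540000, -0.081240) = 0.172228
  w ← -0.600000 + (0.54/6)·(k1 + 2k2 + 2k3 + k4) = -0.199196
w(0.54) ≈ -0.1992

-0.1992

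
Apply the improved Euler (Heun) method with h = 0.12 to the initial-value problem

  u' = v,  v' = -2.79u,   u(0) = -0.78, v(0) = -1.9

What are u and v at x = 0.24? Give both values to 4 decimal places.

Heun on (u,v): k1 = f(x_n, state_n); k2 = f(x_n + h, state_n + h·k1); state_{n+1} = state_n + (h/2)·(k1 + k2).
0.000000: (-0.780000, -1.900000)
  k1 = (-1.900000, 2.176200)
  predictor → (-1.008000, -1.638856)
  k2 = (-1.638856, 2.812320)
  → (-0.992331, -1.600689)
0.120000: (-0.992331, -1.600689)
  k1 = (-1.600689, 2.768604)
  predictor → (-1.184414, -1.268456)
  k2 = (-1.268456, 3.304515)
  → (-1.164480, -1.236302)
(u(0.24), v(0.24)) ≈ (-1.1645, -1.2363)

-1.1645, -1.2363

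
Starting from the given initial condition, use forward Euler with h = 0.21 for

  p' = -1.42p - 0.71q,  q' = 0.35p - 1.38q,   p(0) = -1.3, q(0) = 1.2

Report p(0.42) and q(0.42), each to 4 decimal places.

Euler on (p,q): p_{n+1} = p_n + h·p', q_{n+1} = q_n + h·q'.
0.000000: (-1.300000, 1.200000); f=(0.994000, -2.111000) → (-1.091260, 0.756690)
0.210000: (-1.091260, 0.756690); f=(1.012339, -1.426173) → (-0.878669, 0.457194)
(p(0.42), q(0.42)) ≈ (-0.8787, 0.4572)

-0.8787, 0.4572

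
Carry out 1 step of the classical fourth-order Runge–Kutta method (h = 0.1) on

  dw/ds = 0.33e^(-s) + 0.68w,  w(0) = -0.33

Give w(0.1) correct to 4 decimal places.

-0.3207

RK4: k1 = f(s_n, w_n); k2 = f(s_n + h/2, w_n + (h/2)·k1); k3 = f(s_n + h/2, w_n + (h/2)·k2); k4 = f(s_n + h, w_n + h·k3); w_{n+1} = w_n + (h/6)·(k1 + 2k2 + 2k3 + k4).
s=0.000000, w=-0.330000:
  k1 = f(0.000000, -0.330000) = 0.105600
  k2 = f(0.050000, -0.324720) = 0.093096
  k3 = f(0.050000, -0.325345) = 0.092671
  k4 = f(0.100000, -0.320733) = 0.080498
  w ← -0.330000 + (0.1/6)·(k1 + 2k2 + 2k3 + k4) = -0.320706
w(0.1) ≈ -0.3207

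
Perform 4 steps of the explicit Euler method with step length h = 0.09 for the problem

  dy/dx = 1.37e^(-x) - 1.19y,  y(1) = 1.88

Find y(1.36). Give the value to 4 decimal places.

Euler: y_{n+1} = y_n + h·f(x_n, y_n).
x=1.000000, y=1.880000: f=-1.733205 → y ← 1.880000 + 0.09·(-1.733205) = 1.724012
x=1.090000, y=1.724012: f=-1.590957 → y ← 1.724012 + 0.09·(-1.590957) = 1.580825
x=1.180000, y=1.580825: f=-1.460210 → y ← 1.580825 + 0.09·(-1.460210) = 1.449406
x=1.270000, y=1.449406: f=-1.340054 → y ← 1.449406 + 0.09·(-1.340054) = 1.328802
y(1.36) ≈ 1.3288

1.3288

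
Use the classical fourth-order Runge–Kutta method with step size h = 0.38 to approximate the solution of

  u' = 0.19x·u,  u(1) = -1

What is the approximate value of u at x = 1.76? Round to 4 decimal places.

RK4: k1 = f(x_n, u_n); k2 = f(x_n + h/2, u_n + (h/2)·k1); k3 = f(x_n + h/2, u_n + (h/2)·k2); k4 = f(x_n + h, u_n + h·k3); u_{n+1} = u_n + (h/6)·(k1 + 2k2 + 2k3 + k4).
x=1.000000, u=-1.000000:
  k1 = f(1.000000, -1.000000) = -0.190000
  k2 = f(1.190000, -1.036100) = -0.234262
  k3 = f(1.190000, -1.044510) = -0.236164
  k4 = f(1.380000, -1.089742) = -0.285730
  u ← -1.000000 + (0.38/6)·(k1 + 2k2 + 2k3 + k4) = -1.089717
x=1.380000, u=-1.089717:
  k1 = f(1.380000, -1.089717) = -0.285724
  k2 = f(1.570000, -1.144004) = -0.341257
  k3 = f(1.570000, -1.154556) = -0.344404
  k4 = f(1.760000, -1.220590) = -0.408165
  u ← -1.089717 + (0.38/6)·(k1 + 2k2 + 2k3 + k4) = -1.220514
u(1.76) ≈ -1.2205

-1.2205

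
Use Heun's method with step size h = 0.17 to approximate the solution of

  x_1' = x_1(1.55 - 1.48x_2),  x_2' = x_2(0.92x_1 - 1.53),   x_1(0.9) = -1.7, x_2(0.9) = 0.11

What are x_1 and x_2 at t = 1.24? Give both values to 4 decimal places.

Heun on (x_1,x_2): k1 = f(t_n, state_n); k2 = f(t_n + h, state_n + h·k1); state_{n+1} = state_n + (h/2)·(k1 + k2).
0.900000: (-1.700000, 0.110000)
  k1 = (-2.358240, -0.340340)
  predictor → (-2.100901, 0.052142)
  k2 = (-3.094269, -0.180560)
  → (-2.163463, 0.065724)
1.070000: (-2.163463, 0.065724)
  k1 = (-3.142926, -0.231372)
  predictor → (-2.697761, 0.026390)
  k2 = (-4.076161, -0.105876)
  → (-2.777086, 0.037057)
(x_1(1.24), x_2(1.24)) ≈ (-2.7771, 0.0371)

-2.7771, 0.0371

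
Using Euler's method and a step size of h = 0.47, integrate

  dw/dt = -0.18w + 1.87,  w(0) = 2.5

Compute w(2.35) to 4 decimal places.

Euler: w_{n+1} = w_n + h·f(t_n, w_n).
t=0.000000, w=2.500000: f=1.420000 → w ← 2.500000 + 0.47·1.420000 = 3.167400
t=0.470000, w=3.167400: f=1.299868 → w ← 3.167400 + 0.47·1.299868 = 3.778338
t=0.940000, w=3.778338: f=1.189899 → w ← 3.778338 + 0.47·1.189899 = 4.337591
t=1.410000, w=4.337591: f=1.089234 → w ← 4.337591 + 0.47·1.089234 = 4.849530
t=1.880000, w=4.849530: f=0.997085 → w ← 4.849530 + 0.47·0.997085 = 5.318160
w(2.35) ≈ 5.3182

5.3182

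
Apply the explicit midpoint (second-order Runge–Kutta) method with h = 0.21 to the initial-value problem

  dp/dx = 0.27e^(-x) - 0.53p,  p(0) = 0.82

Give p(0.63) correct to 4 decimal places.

Midpoint: k1 = f(x_n, p_n); k2 = f(x_n + h/2, p_n + (h/2)·k1); p_{n+1} = p_n + h·k2.
x=0.000000, p=0.820000:
  k1 = f(0.000000, 0.820000) = -0.164600
  k2 = f(0.105000, 0.802717) = -0.182352
  p ← 0.820000 + 0.21·(-0.182352) = 0.781706
x=0.210000, p=0.781706:
  k1 = f(0.210000, 0.781706) = -0.195446
  k2 = f(0.315000, 0.761184) = -0.206385
  p ← 0.781706 + 0.21·(-0.206385) = 0.738365
x=0.420000, p=0.738365:
  k1 = f(0.420000, 0.738365) = -0.213931
  k2 = f(0.525000, 0.715902) = -0.219708
  p ← 0.738365 + 0.21·(-0.219708) = 0.692226
p(0.63) ≈ 0.6922

0.6922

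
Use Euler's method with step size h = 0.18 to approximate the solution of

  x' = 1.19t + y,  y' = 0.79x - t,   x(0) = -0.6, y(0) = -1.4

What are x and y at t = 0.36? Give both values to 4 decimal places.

-1.0808, -1.6389

Euler on (x,y): x_{n+1} = x_n + h·x', y_{n+1} = y_n + h·y'.
0.000000: (-0.600000, -1.400000); f=(-1.400000, -0.474000) → (-0.852000, -1.485320)
0.180000: (-0.852000, -1.485320); f=(-1.271120, -0.853080) → (-1.080802, -1.638874)
(x(0.36), y(0.36)) ≈ (-1.0808, -1.6389)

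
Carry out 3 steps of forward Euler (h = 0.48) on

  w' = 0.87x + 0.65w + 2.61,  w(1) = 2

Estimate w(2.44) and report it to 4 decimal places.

11.9180

Euler: w_{n+1} = w_n + h·f(x_n, w_n).
x=1.000000, w=2.000000: f=4.780000 → w ← 2.000000 + 0.48·4.780000 = 4.294400
x=1.480000, w=4.294400: f=6.688960 → w ← 4.294400 + 0.48·6.688960 = 7.505101
x=1.960000, w=7.505101: f=9.193516 → w ← 7.505101 + 0.48·9.193516 = 11.917988
w(2.44) ≈ 11.9180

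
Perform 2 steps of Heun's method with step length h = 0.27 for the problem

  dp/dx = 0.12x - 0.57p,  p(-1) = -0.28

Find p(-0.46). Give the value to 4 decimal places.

-0.2455

Heun: k1 = f(x_n, p_n); k2 = f(x_n + h, p_n + h·k1); p_{n+1} = p_n + (h/2)·(k1 + k2).
x=-1.000000, p=-0.280000:
  k1 = f(-1.000000, -0.280000) = 0.039600
  k2 = f(-0.730000, -0.269308) = 0.065906
  p ← -0.280000 + (0.27/2)·(0.039600 + 0.065906) = -0.265757
x=-0.730000, p=-0.265757:
  k1 = f(-0.730000, -0.265757) = 0.063881
  k2 = f(-0.460000, -0.248509) = 0.086450
  p ← -0.265757 + (0.27/2)·(0.063881 + 0.086450) = -0.245462
p(-0.46) ≈ -0.2455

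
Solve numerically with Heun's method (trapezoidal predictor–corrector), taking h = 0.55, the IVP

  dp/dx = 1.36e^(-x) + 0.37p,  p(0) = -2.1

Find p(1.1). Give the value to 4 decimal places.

Heun: k1 = f(x_n, p_n); k2 = f(x_n + h, p_n + h·k1); p_{n+1} = p_n + (h/2)·(k1 + k2).
x=0.000000, p=-2.100000:
  k1 = f(0.000000, -2.100000) = 0.583000
  k2 = f(0.550000, -1.779350) = 0.126292
  p ← -2.100000 + (0.55/2)·(0.583000 + 0.126292) = -1.904945
x=0.550000, p=-1.904945:
  k1 = f(0.550000, -1.904945) = 0.079822
  k2 = f(1.100000, -1.861042) = -0.235881
  p ← -1.904945 + (0.55/2)·(0.079822 + (-0.235881)) = -1.947861
p(1.1) ≈ -1.9479

-1.9479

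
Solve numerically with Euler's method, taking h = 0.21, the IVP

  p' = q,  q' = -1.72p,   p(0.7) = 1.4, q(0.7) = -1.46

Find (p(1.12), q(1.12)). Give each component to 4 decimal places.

0.6806, -2.3606

Euler on (p,q): p_{n+1} = p_n + h·p', q_{n+1} = q_n + h·q'.
0.700000: (1.400000, -1.460000); f=(-1.460000, -2.408000) → (1.093400, -1.965680)
0.910000: (1.093400, -1.965680); f=(-1.965680, -1.880648) → (0.680607, -2.360616)
(p(1.12), q(1.12)) ≈ (0.6806, -2.3606)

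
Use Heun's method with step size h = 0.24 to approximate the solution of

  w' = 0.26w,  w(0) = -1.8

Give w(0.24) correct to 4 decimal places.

Heun: k1 = f(s_n, w_n); k2 = f(s_n + h, w_n + h·k1); w_{n+1} = w_n + (h/2)·(k1 + k2).
s=0.000000, w=-1.800000:
  k1 = f(0.000000, -1.800000) = -0.468000
  k2 = f(0.240000, -1.912320) = -0.497203
  w ← -1.800000 + (0.24/2)·(-0.468000 + (-0.497203)) = -1.915824
w(0.24) ≈ -1.9158

-1.9158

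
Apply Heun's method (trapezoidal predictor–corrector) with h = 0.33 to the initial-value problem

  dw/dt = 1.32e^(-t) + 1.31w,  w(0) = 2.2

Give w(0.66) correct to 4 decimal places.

6.1731

Heun: k1 = f(t_n, w_n); k2 = f(t_n + h, w_n + h·k1); w_{n+1} = w_n + (h/2)·(k1 + k2).
t=0.000000, w=2.200000:
  k1 = f(0.000000, 2.200000) = 4.202000
  k2 = f(0.330000, 3.586660) = 5.647504
  w ← 2.200000 + (0.33/2)·(4.202000 + 5.647504) = 3.825168
t=0.330000, w=3.825168:
  k1 = f(0.330000, 3.825168) = 5.959950
  k2 = f(0.660000, 5.791952) = 8.269700
  w ← 3.825168 + (0.33/2)·(5.959950 + 8.269700) = 6.173060
w(0.66) ≈ 6.1731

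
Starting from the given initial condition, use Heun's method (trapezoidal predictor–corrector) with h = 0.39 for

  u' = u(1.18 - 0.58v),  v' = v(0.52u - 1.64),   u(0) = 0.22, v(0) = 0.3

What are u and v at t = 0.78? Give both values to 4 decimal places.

Heun on (u,v): k1 = f(t_n, state_n); k2 = f(t_n + h, state_n + h·k1); state_{n+1} = state_n + (h/2)·(k1 + k2).
0.000000: (0.220000, 0.300000)
  k1 = (0.221320, -0.457680)
  predictor → (0.306315, 0.121505)
  k2 = (0.339865, -0.179914)
  → (0.329431, 0.175669)
0.390000: (0.329431, 0.175669)
  k1 = (0.355163, -0.258005)
  predictor → (0.467945, 0.075047)
  k2 = (0.531806, -0.104816)
  → (0.502390, 0.104919)
(u(0.78), v(0.78)) ≈ (0.5024, 0.1049)

0.5024, 0.1049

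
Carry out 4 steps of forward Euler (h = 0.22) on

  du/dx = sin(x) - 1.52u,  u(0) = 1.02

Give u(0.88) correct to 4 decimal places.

0.4187

Euler: u_{n+1} = u_n + h·f(x_n, u_n).
x=0.000000, u=1.020000: f=-1.550400 → u ← 1.020000 + 0.22·(-1.550400) = 0.678912
x=0.220000, u=0.678912: f=-0.813717 → u ← 0.678912 + 0.22·(-0.813717) = 0.499894
x=0.440000, u=0.499894: f=-0.333900 → u ← 0.499894 + 0.22·(-0.333900) = 0.426436
x=0.660000, u=0.426436: f=-0.035066 → u ← 0.426436 + 0.22·(-0.035066) = 0.418722
u(0.88) ≈ 0.4187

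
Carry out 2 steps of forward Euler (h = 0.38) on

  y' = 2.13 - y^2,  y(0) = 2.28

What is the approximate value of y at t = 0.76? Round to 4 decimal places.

Euler: y_{n+1} = y_n + h·f(t_n, y_n).
t=0.000000, y=2.280000: f=-3.068400 → y ← 2.280000 + 0.38·(-3.068400) = 1.114008
t=0.380000, y=1.114008: f=0.888986 → y ← 1.114008 + 0.38·0.888986 = 1.451823
y(0.76) ≈ 1.4518

1.4518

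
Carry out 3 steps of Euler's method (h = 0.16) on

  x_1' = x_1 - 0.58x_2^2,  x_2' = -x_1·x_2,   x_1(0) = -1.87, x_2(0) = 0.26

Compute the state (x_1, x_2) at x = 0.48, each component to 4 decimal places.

Euler on (x_1,x_2): x_1_{n+1} = x_1_n + h·x_1', x_2_{n+1} = x_2_n + h·x_2'.
0.000000: (-1.870000, 0.260000); f=(-1.909208, 0.486200) → (-2.175473, 0.337792)
0.160000: (-2.175473, 0.337792); f=(-2.241653, 0.734857) → (-2.534138, 0.455369)
0.320000: (-2.534138, 0.455369); f=(-2.654407, 1.153968) → (-2.958843, 0.640004)
(x_1(0.48), x_2(0.48)) ≈ (-2.9588, 0.6400)

-2.9588, 0.6400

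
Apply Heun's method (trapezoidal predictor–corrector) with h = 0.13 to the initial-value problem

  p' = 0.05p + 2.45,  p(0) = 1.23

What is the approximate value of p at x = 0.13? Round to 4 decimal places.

1.5576

Heun: k1 = f(x_n, p_n); k2 = f(x_n + h, p_n + h·k1); p_{n+1} = p_n + (h/2)·(k1 + k2).
x=0.000000, p=1.230000:
  k1 = f(0.000000, 1.230000) = 2.511500
  k2 = f(0.130000, 1.556495) = 2.527825
  p ← 1.230000 + (0.13/2)·(2.511500 + 2.527825) = 1.557556
p(0.13) ≈ 1.5576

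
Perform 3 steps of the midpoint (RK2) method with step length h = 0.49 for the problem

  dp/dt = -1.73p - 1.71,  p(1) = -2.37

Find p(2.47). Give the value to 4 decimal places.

Midpoint: k1 = f(t_n, p_n); k2 = f(t_n + h/2, p_n + (h/2)·k1); p_{n+1} = p_n + h·k2.
t=1.000000, p=-2.370000:
  k1 = f(1.000000, -2.370000) = 2.390100
  k2 = f(1.245000, -1.784425) = 1.377056
  p ← -2.370000 + 0.49·1.377056 = -1.695243
t=1.490000, p=-1.695243:
  k1 = f(1.490000, -1.695243) = 1.222770
  k2 = f(1.735000, -1.395664) = 0.704499
  p ← -1.695243 + 0.49·0.704499 = -1.350038
t=1.980000, p=-1.350038:
  k1 = f(1.980000, -1.350038) = 0.625566
  k2 = f(2.225000, -1.196774) = 0.360420
  p ← -1.350038 + 0.49·0.360420 = -1.173432
p(2.47) ≈ -1.1734

-1.1734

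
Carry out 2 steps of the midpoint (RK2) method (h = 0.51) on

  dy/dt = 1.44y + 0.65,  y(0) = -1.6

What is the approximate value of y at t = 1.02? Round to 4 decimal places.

-5.0646

Midpoint: k1 = f(t_n, y_n); k2 = f(t_n + h/2, y_n + (h/2)·k1); y_{n+1} = y_n + h·k2.
t=0.000000, y=-1.600000:
  k1 = f(0.000000, -1.600000) = -1.654000
  k2 = f(0.255000, -2.021770) = -2.261349
  y ← -1.600000 + 0.51·(-2.261349) = -2.753288
t=0.510000, y=-2.753288:
  k1 = f(0.510000, -2.753288) = -3.314735
  k2 = f(0.765000, -3.598545) = -4.531905
  y ← -2.753288 + 0.51·(-4.531905) = -5.064559
y(1.02) ≈ -5.0646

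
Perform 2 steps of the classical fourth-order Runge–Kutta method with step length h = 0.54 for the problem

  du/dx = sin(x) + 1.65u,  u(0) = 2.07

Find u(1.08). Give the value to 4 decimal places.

RK4: k1 = f(x_n, u_n); k2 = f(x_n + h/2, u_n + (h/2)·k1); k3 = f(x_n + h/2, u_n + (h/2)·k2); k4 = f(x_n + h, u_n + h·k3); u_{n+1} = u_n + (h/6)·(k1 + 2k2 + 2k3 + k4).
x=0.000000, u=2.070000:
  k1 = f(0.000000, 2.070000) = 3.415500
  k2 = f(0.270000, 2.992185) = 5.203837
  k3 = f(0.270000, 3.475036) = 6.000541
  k4 = f(0.540000, 5.310292) = 9.276118
  u ← 2.070000 + (0.54/6)·(k1 + 2k2 + 2k3 + k4) = 5.229034
x=0.540000, u=5.229034:
  k1 = f(0.540000, 5.229034) = 9.142041
  k2 = f(0.810000, 7.697385) = 13.424972
  k3 = f(0.810000, 8.853776) = 15.333017
  k4 = f(1.080000, 13.508863) = 23.171582
  u ← 5.229034 + (0.54/6)·(k1 + 2k2 + 2k3 + k4) = 13.313698
u(1.08) ≈ 13.3137

13.3137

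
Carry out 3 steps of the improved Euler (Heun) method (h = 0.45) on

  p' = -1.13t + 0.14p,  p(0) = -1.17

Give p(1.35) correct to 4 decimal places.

-2.5027

Heun: k1 = f(t_n, p_n); k2 = f(t_n + h, p_n + h·k1); p_{n+1} = p_n + (h/2)·(k1 + k2).
t=0.000000, p=-1.170000:
  k1 = f(0.000000, -1.170000) = -0.163800
  k2 = f(0.450000, -1.243710) = -0.682619
  p ← -1.170000 + (0.45/2)·(-0.163800 + (-0.682619)) = -1.360444
t=0.450000, p=-1.360444:
  k1 = f(0.450000, -1.360444) = -0.698962
  k2 = f(0.900000, -1.674977) = -1.251497
  p ← -1.360444 + (0.45/2)·(-0.698962 + (-1.251497)) = -1.799298
t=0.900000, p=-1.799298:
  k1 = f(0.900000, -1.799298) = -1.268902
  k2 = f(1.350000, -2.370303) = -1.857342
  p ← -1.799298 + (0.45/2)·(-1.268902 + (-1.857342)) = -2.502703
p(1.35) ≈ -2.5027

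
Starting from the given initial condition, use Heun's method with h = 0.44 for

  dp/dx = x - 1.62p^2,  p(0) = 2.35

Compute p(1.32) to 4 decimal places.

0.2259

Heun: k1 = f(x_n, p_n); k2 = f(x_n + h, p_n + h·k1); p_{n+1} = p_n + (h/2)·(k1 + k2).
x=0.000000, p=2.350000:
  k1 = f(0.000000, 2.350000) = -8.946450
  k2 = f(0.440000, -1.586438) = -3.637193
  p ← 2.350000 + (0.44/2)·(-8.946450 + (-3.637193)) = -0.418401
x=0.440000, p=-0.418401:
  k1 = f(0.440000, -0.418401) = 0.156403
  k2 = f(0.880000, -0.349584) = 0.682022
  p ← -0.418401 + (0.44/2)·(0.156403 + 0.682022) = -0.233948
x=0.880000, p=-0.233948:
  k1 = f(0.880000, -0.233948) = 0.791335
  k2 = f(1.320000, 0.114239) = 1.298858
  p ← -0.233948 + (0.44/2)·(0.791335 + 1.298858) = 0.225895
p(1.32) ≈ 0.2259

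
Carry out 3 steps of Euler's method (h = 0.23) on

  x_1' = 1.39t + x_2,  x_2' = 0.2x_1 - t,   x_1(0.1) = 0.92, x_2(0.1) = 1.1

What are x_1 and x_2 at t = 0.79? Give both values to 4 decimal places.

Euler on (x_1,x_2): x_1_{n+1} = x_1_n + h·x_1', x_2_{n+1} = x_2_n + h·x_2'.
0.100000: (0.920000, 1.100000); f=(1.239000, 0.084000) → (1.204970, 1.119320)
0.330000: (1.204970, 1.119320); f=(1.578020, -0.089006) → (1.567915, 1.098849)
0.560000: (1.567915, 1.098849); f=(1.877249, -0.246417) → (1.999682, 1.042173)
(x_1(0.79), x_2(0.79)) ≈ (1.9997, 1.0422)

1.9997, 1.0422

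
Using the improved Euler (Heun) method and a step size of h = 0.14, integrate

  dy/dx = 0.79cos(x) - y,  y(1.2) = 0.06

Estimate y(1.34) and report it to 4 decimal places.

Heun: k1 = f(x_n, y_n); k2 = f(x_n + h, y_n + h·k1); y_{n+1} = y_n + (h/2)·(k1 + k2).
x=1.200000, y=0.060000:
  k1 = f(1.200000, 0.060000) = 0.226263
  k2 = f(1.340000, 0.091677) = 0.089038
  y ← 0.060000 + (0.14/2)·(0.226263 + 0.089038) = 0.082071
y(1.34) ≈ 0.0821

0.0821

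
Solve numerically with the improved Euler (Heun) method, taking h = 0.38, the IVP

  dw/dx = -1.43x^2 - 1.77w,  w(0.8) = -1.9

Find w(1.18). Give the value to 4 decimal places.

-1.4871

Heun: k1 = f(x_n, w_n); k2 = f(x_n + h, w_n + h·k1); w_{n+1} = w_n + (h/2)·(k1 + k2).
x=0.800000, w=-1.900000:
  k1 = f(0.800000, -1.900000) = 2.447800
  k2 = f(1.180000, -0.969836) = -0.274522
  w ← -1.900000 + (0.38/2)·(2.447800 + (-0.274522)) = -1.487077
w(1.18) ≈ -1.4871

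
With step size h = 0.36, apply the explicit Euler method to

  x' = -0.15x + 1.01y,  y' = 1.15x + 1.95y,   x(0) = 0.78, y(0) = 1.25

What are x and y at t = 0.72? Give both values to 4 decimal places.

Euler on (x,y): x_{n+1} = x_n + h·x', y_{n+1} = y_n + h·y'.
0.000000: (0.780000, 1.250000); f=(1.145500, 3.334500) → (1.192380, 2.450420)
0.360000: (1.192380, 2.450420); f=(2.296067, 6.149556) → (2.018964, 4.664260)
(x(0.72), y(0.72)) ≈ (2.0190, 4.6643)

2.0190, 4.6643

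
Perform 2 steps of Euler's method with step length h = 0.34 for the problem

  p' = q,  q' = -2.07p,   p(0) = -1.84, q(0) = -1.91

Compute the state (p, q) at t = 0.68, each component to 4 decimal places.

-2.6985, 1.1370

Euler on (p,q): p_{n+1} = p_n + h·p', q_{n+1} = q_n + h·q'.
0.000000: (-1.840000, -1.910000); f=(-1.910000, 3.808800) → (-2.489400, -0.615008)
0.340000: (-2.489400, -0.615008); f=(-0.615008, 5.153058) → (-2.698503, 1.137032)
(p(0.68), q(0.68)) ≈ (-2.6985, 1.1370)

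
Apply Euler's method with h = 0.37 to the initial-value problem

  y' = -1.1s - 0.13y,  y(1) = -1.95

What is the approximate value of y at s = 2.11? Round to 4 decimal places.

-3.2897

Euler: y_{n+1} = y_n + h·f(s_n, y_n).
s=1.000000, y=-1.950000: f=-0.846500 → y ← -1.950000 + 0.37·(-0.846500) = -2.263205
s=1.370000, y=-2.263205: f=-1.212783 → y ← -2.263205 + 0.37·(-1.212783) = -2.711935
s=1.740000, y=-2.711935: f=-1.561448 → y ← -2.711935 + 0.37·(-1.561448) = -3.289671
y(2.11) ≈ -3.2897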